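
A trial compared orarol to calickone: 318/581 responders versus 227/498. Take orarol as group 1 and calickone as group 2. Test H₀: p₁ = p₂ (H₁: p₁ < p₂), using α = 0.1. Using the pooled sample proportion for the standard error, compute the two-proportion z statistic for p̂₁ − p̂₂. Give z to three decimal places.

p̂₁ = 318/581 = 0.54733, p̂₂ = 227/498 = 0.45582.
Pooled p̂ = (318+227)/(581+498) = 545/1079 = 0.50510.
SE = √(p̂(1−p̂)(1/n₁+1/n₂)) = √(0.50510·0.49490·0.0037292) = √(0.000932204) = 0.03053.
z = (0.54733 − 0.45582)/0.03053 = 0.09151/0.03053 = 2.997.
p-value = P(Z < 2.997) ≈ 0.9986, so at α = 0.1 we fail to reject H₀.

z = 2.997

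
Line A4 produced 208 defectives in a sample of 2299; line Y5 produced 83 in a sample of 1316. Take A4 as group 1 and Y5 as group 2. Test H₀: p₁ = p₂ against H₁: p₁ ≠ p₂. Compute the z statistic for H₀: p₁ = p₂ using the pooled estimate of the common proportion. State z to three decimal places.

p̂₁ = 208/2299 ≈ 0.090474, p̂₂ = 83/1316 ≈ 0.063070.
Pooled p̂ = (208+83)/(2299+1316) = 291/3615 = 0.080498.
SE = √(p̂(1−p̂)(1/n₁+1/n₂)) = √(0.080498·0.919502·0.00119485) = √(8.84404e-05) = 0.009404.
z = (0.090474 − 0.063070)/0.009404 = 0.027404/0.009404 = 2.914.
Two-sided p-value ≈ 2·Φ(−2.914) = 0.0036.

z = 2.914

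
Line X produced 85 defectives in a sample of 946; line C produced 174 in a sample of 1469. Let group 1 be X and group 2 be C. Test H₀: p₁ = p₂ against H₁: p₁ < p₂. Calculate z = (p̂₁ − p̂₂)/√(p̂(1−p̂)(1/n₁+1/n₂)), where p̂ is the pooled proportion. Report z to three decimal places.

p̂₁ = 85/946 ≈ 0.08985, p̂₂ = 174/1469 ≈ 0.11845.
Pooled p̂ = (85+174)/(946+1469) = 259/2415 = 0.10725.
SE = √(0.0957446 × 0.00173782) = 0.01290.
z = (0.08985 − 0.11845)/0.01290 = -0.02860/0.01290 = -2.217.
p-value = P(Z < -2.217) ≈ 0.0133.

z = -2.217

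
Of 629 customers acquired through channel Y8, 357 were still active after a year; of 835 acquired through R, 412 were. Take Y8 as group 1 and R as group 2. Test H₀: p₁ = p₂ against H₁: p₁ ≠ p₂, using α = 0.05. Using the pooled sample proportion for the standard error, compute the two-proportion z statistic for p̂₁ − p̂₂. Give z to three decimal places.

p̂₁ = 357/629 = 0.56757, p̂₂ = 412/835 = 0.49341.
Pooled p̂ = (357+412)/(629+835) = 769/1464 = 0.52527.
SE = √(p̂(1−p̂)(1/n₁+1/n₂)) = √(0.52527·0.47473·0.00278743) = √(0.000695077) = 0.02636.
z = (0.56757 − 0.49341)/0.02636 = 0.07416/0.02636 = 2.813.
Two-sided p-value ≈ 2·Φ(−2.813) = 0.0049; since p < α = 0.05, reject H₀.

z = 2.813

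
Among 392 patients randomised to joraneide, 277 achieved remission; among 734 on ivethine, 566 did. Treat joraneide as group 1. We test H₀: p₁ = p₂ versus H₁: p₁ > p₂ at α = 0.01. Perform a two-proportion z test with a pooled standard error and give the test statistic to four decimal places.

p̂₁ = 277/392 ≈ 0.706633, p̂₂ = 566/734 ≈ 0.771117.
Pooled p̂ = (277+566)/(392+734) = 843/1126 = 0.748668.
SE = √(0.188164 × 0.00391342) = 0.027136.
z = (0.706633 − 0.771117)/0.027136 = -0.064484/0.027136 = -2.3763.
p-value = P(Z > -2.376) ≈ 0.9913; since p > α = 0.01, fail to reject H₀.

z = -2.3763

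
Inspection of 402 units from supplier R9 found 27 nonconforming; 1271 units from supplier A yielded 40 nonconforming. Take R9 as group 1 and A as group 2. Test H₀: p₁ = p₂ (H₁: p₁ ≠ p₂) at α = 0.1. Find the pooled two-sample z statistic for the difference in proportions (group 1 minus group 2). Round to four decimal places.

z = 3.1813

p̂₁ = 27/402 = 0.0671642, p̂₂ = 40/1271 = 0.0314713.
Pooled p̂ = (27+40)/(402+1271) = 67/1673 = 0.0400478.
SE = √(p̂(1−p̂)(1/n₁+1/n₂)) = √(0.0400478·0.9599522·0.00327434) = √(0.000125879) = 0.0112196.
z = (0.0671642 − 0.0314713)/0.0112196 = 0.0356929/0.0112196 = 3.1813.
p-value = 2·P(Z > 3.181) ≈ 0.0015, so at α = 0.1 we reject H₀.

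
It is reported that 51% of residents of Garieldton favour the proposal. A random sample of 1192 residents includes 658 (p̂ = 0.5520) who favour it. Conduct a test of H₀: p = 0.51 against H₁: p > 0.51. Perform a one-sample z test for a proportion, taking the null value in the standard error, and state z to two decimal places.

z = 2.90

p̂ = 658/1192 ≈ 0.5520.
Under H₀, SE = √(0.51·0.49/1192) = √(0.000209648) = 0.0145.
z = (0.5520 − 0.51)/0.0145 = 0.0420/0.0145 = 2.90.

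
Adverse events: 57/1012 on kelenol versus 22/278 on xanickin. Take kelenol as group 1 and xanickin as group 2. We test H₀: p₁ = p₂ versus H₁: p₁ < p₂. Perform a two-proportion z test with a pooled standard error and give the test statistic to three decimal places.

p̂₁ = 57/1012 = 0.05632, p̂₂ = 22/278 = 0.07914.
Pooled p̂ = (57+22)/(1012+278) = 79/1290 = 0.06124.
SE = √(p̂(1−p̂)(1/n₁+1/n₂)) = √(0.06124·0.93876·0.00458526) = √(0.000263607) = 0.01624.
z = (0.05632 − 0.07914)/0.01624 = -0.02282/0.01624 = -1.405.

z = -1.405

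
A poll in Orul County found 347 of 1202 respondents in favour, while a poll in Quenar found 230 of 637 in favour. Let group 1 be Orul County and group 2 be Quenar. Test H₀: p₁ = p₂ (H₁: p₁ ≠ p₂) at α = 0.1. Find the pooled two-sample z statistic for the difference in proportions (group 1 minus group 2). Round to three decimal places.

p̂₁ = 347/1202 ≈ 0.28869, p̂₂ = 230/637 ≈ 0.36107.
Pooled p̂ = (347+230)/(1202+637) = 577/1839 = 0.31376.
SE = √(p̂(1−p̂)(1/n₁+1/n₂)) = √(0.31376·0.68624·0.00240181) = √(0.000517142) = 0.02274.
z = (0.28869 − 0.36107)/0.02274 = -0.07238/0.02274 = -3.183.
p-value = 2·P(Z > 3.183) ≈ 0.0015. With α = 0.1, reject H₀.

z = -3.183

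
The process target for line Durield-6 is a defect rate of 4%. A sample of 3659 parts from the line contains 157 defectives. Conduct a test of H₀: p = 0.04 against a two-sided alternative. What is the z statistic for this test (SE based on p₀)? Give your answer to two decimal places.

z = 0.90

p̂ = 157/3659 ≈ 0.04291.
Standard error under H₀: √(0.04×0.96/3659) = 0.00324.
z = (0.04291 − 0.04)/0.00324 = 0.00291/0.00324 = 0.90.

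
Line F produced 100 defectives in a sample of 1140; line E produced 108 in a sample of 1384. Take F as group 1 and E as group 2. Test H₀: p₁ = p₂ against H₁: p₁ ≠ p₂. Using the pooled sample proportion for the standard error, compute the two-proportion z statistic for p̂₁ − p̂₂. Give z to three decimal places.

z = 0.881

p̂₁ = 100/1140 ≈ 0.08772, p̂₂ = 108/1384 ≈ 0.07803.
Pooled p̂ = (100+108)/(1140+1384) = 208/2524 = 0.08241.
SE = √(0.0756177 × 0.00159974) = 0.01100.
z = (0.08772 − 0.07803)/0.01100 = 0.00969/0.01100 = 0.881.
Two-sided p-value ≈ 2·Φ(−0.881) = 0.3786.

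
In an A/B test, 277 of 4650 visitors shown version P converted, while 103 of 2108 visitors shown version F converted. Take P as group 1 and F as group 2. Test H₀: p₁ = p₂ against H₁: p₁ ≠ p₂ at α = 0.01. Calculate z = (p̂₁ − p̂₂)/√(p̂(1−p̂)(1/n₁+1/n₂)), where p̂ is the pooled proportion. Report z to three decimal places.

z = 1.770

p̂₁ = 277/4650 ≈ 0.05957, p̂₂ = 103/2108 ≈ 0.04886.
Pooled p̂ = (277+103)/(4650+2108) = 380/6758 = 0.05623.
SE = √(0.0530679 × 0.000689437) = 0.00605.
z = (0.05957 − 0.04886)/0.00605 = 0.01071/0.00605 = 1.770.
Two-sided p-value ≈ 2·Φ(−1.770) = 0.0767; since p > α = 0.01, fail to reject H₀.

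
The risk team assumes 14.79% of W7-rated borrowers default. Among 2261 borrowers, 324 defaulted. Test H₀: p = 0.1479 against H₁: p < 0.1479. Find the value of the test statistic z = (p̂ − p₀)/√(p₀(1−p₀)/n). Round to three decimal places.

p̂ = 324/2261 ≈ 0.14330.
SE = √(p₀(1−p₀)/n) = √(0.12603/2261) = 0.00747.
z = (0.14330 − 0.1479)/0.00747 = -0.00460/0.00747 = -0.616.

z = -0.616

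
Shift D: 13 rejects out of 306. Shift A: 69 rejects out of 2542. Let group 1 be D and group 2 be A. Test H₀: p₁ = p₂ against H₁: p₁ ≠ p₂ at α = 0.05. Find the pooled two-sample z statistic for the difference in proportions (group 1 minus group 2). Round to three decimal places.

p̂₁ = 13/306 ≈ 0.04248, p̂₂ = 69/2542 ≈ 0.02714.
Pooled p̂ = (13+69)/(306+2542) = 82/2848 = 0.02879.
SE = √(0.0279631 × 0.00366136) = 0.01012.
z = (0.04248 − 0.02714)/0.01012 = 0.01534/0.01012 = 1.516.
p-value = 2·P(Z > 1.516) ≈ 0.1295, so at α = 0.05 we fail to reject H₀.

z = 1.516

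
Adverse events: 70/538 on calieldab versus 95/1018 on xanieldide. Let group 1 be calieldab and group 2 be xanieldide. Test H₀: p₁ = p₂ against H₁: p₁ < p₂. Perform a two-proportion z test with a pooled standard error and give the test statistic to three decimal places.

p̂₁ = 70/538 = 0.13011, p̂₂ = 95/1018 = 0.09332.
Pooled p̂ = (70+95)/(538+1018) = 165/1556 = 0.10604.
SE = √(0.0947964 × 0.00284105) = 0.01641.
z = (0.13011 − 0.09332)/0.01641 = 0.03679/0.01641 = 2.242.

z = 2.242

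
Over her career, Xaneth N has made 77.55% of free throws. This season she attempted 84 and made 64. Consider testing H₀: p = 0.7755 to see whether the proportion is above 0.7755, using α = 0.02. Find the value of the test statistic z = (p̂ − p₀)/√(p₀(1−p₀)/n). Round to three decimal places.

z = -0.299

p̂ = 64/84 ≈ 0.76190.
Under H₀, SE = √(0.7755·0.2245/84) = √(0.00207262) = 0.04553.
z = (0.76190 − 0.7755)/0.04553 = -0.01360/0.04553 = -0.299.
p-value = P(Z > -0.299) ≈ 0.6174. With α = 0.02, fail to reject H₀.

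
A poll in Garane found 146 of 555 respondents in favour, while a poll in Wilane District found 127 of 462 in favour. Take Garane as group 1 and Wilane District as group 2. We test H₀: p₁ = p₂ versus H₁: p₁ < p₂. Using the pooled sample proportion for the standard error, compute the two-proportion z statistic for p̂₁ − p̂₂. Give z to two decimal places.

p̂₁ = 146/555 ≈ 0.2631, p̂₂ = 127/462 ≈ 0.2749.
Pooled p̂ = (146+127)/(555+462) = 273/1017 = 0.2684.
SE = √(0.196378 × 0.0039663) = 0.0279.
z = (0.2631 − 0.2749)/0.0279 = -0.0118/0.0279 = -0.42.

z = -0.42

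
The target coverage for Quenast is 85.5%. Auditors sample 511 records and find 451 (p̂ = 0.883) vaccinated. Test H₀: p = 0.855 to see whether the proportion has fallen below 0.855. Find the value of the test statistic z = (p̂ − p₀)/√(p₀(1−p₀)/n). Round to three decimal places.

z = 1.771

p̂ = 451/511 ≈ 0.882583.
Under H₀, SE = √(0.855·0.145/511) = √(0.000242613) = 0.015576.
z = (0.882583 − 0.855)/0.015576 = 0.027583/0.015576 = 1.771.
p-value = P(Z < 1.771) ≈ 0.9617.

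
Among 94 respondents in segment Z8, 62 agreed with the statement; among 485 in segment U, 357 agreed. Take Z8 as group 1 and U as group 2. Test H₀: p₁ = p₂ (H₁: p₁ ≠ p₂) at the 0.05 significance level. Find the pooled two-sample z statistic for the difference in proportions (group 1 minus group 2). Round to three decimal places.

p̂₁ = 62/94 ≈ 0.65957, p̂₂ = 357/485 ≈ 0.73608.
Pooled p̂ = (62+357)/(94+485) = 419/579 = 0.72366.
SE = √(p̂(1−p̂)(1/n₁+1/n₂)) = √(0.72366·0.27634·0.0127002) = √(0.00253972) = 0.05040.
z = (0.65957 − 0.73608)/0.05040 = -0.07651/0.05040 = -1.518.
p-value = 2·P(Z > 1.518) ≈ 0.1290; since p > α = 0.05, fail to reject H₀.

z = -1.518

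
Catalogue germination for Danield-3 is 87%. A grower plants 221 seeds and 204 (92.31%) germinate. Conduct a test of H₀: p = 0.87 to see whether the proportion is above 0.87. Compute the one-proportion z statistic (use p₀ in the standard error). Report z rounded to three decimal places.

z = 2.346

p̂ = 204/221 = 0.923077.
Standard error under H₀: √(0.87×0.13/221) = 0.022622.
z = (0.923077 − 0.87)/0.022622 = 0.053077/0.022622 = 2.346.
p-value = P(Z > 2.346) ≈ 0.0095.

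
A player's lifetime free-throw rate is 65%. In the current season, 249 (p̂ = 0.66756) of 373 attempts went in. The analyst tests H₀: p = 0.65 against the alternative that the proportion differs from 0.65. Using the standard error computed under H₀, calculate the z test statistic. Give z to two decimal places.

z = 0.71

p̂ = 249/373 = 0.6676.
SE = √(p₀(1−p₀)/n) = √(0.2275/373) = 0.0247.
z = (0.6676 − 0.65)/0.0247 = 0.0176/0.0247 = 0.71.
p-value = 2·P(Z > 0.711) ≈ 0.4771.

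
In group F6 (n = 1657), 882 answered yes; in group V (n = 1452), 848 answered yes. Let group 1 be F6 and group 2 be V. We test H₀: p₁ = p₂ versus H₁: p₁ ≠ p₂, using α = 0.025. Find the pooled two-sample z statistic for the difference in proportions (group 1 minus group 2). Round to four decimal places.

z = -2.8969

p̂₁ = 882/1657 = 0.532287, p̂₂ = 848/1452 = 0.584022.
Pooled p̂ = (882+848)/(1657+1452) = 1730/3109 = 0.556449.
SE = √(p̂(1−p̂)(1/n₁+1/n₂)) = √(0.556449·0.443551·0.00129221) = √(0.000318934) = 0.017859.
z = (0.532287 − 0.584022)/0.017859 = -0.051735/0.017859 = -2.8969.
p-value = 2·P(Z > 2.897) ≈ 0.0038; since p < α = 0.025, reject H₀.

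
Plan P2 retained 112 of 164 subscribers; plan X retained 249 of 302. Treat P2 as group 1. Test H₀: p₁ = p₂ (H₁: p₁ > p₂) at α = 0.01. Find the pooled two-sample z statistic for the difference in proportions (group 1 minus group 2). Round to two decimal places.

p̂₁ = 112/164 ≈ 0.68293, p̂₂ = 249/302 ≈ 0.82450.
Pooled p̂ = (112+249)/(164+302) = 361/466 = 0.77468.
SE = √(p̂(1−p̂)(1/n₁+1/n₂)) = √(0.77468·0.22532·0.00940882) = √(0.00164233) = 0.04053.
z = (0.68293 − 0.82450)/0.04053 = -0.14157/0.04053 = -3.49.
p-value = P(Z > -3.494) ≈ 0.9998. With α = 0.01, fail to reject H₀.

z = -3.49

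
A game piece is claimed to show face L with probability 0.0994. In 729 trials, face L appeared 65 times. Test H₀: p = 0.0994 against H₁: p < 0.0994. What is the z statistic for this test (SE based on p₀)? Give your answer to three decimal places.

p̂ = 65/729 ≈ 0.08916.
Under H₀, SE = √(0.0994·0.9006/729) = √(0.000122798) = 0.01108.
z = (0.08916 − 0.0994)/0.01108 = -0.01024/0.01108 = -0.924.

z = -0.924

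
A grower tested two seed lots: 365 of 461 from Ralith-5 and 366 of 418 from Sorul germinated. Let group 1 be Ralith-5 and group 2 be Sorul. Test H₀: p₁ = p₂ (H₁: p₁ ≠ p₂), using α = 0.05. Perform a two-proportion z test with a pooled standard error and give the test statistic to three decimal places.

p̂₁ = 365/461 ≈ 0.791757, p̂₂ = 366/418 ≈ 0.875598.
Pooled p̂ = (365+366)/(461+418) = 731/879 = 0.831627.
SE = √(0.140024 × 0.00456154) = 0.025273.
z = (0.791757 − 0.875598)/0.025273 = -0.083841/0.025273 = -3.317.
Two-sided p-value ≈ 2·Φ(−3.317) = 0.0009. With α = 0.05, reject H₀.

z = -3.317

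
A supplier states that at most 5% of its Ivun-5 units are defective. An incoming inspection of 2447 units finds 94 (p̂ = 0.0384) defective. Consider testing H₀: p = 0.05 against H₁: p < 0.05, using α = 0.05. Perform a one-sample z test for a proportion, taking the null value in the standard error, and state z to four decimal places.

p̂ = 94/2447 = 0.038414.
Standard error under H₀: √(0.05×0.95/2447) = 0.004406.
z = (0.038414 − 0.05)/0.004406 = -0.011586/0.004406 = -2.6296.
p-value = P(Z < -2.630) ≈ 0.0043, so at α = 0.05 we reject H₀.

z = -2.6296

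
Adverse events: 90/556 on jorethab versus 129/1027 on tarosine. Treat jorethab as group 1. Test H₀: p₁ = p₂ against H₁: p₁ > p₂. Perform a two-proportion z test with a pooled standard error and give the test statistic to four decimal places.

z = 1.9947

p̂₁ = 90/556 ≈ 0.161871, p̂₂ = 129/1027 ≈ 0.125609.
Pooled p̂ = (90+129)/(556+1027) = 219/1583 = 0.138345.
SE = √(p̂(1−p̂)(1/n₁+1/n₂)) = √(0.138345·0.861655·0.00277227) = √(0.00033047) = 0.018179.
z = (0.161871 − 0.125609)/0.018179 = 0.036262/0.018179 = 1.9947.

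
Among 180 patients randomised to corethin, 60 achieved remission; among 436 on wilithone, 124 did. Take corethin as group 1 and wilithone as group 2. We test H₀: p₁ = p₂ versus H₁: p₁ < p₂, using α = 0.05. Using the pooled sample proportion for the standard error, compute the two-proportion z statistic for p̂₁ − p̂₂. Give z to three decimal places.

p̂₁ = 60/180 ≈ 0.33333, p̂₂ = 124/436 ≈ 0.28440.
Pooled p̂ = (60+124)/(180+436) = 184/616 = 0.29870.
SE = √(0.209479 × 0.00784913) = 0.04055.
z = (0.33333 − 0.28440)/0.04055 = 0.04893/0.04055 = 1.207.
p-value = P(Z < 1.207) ≈ 0.8862; since p > α = 0.05, fail to reject H₀.

z = 1.207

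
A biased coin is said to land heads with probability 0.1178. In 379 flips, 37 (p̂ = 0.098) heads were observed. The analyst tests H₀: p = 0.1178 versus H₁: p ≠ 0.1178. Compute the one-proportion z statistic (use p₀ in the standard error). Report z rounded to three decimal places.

p̂ = 37/379 ≈ 0.09763.
Under H₀, SE = √(0.1178·0.8822/379) = √(0.000274204) = 0.01656.
z = (0.09763 − 0.1178)/0.01656 = -0.02017/0.01656 = -1.218.

z = -1.218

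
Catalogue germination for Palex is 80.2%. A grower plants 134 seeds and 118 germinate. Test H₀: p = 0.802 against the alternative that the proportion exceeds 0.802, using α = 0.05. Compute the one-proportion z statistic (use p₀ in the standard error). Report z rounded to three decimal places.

z = 2.283

p̂ = 118/134 = 0.880597.
Standard error under H₀: √(0.802×0.198/134) = 0.034424.
z = (0.880597 − 0.802)/0.034424 = 0.078597/0.034424 = 2.283.
p-value = P(Z > 2.283) ≈ 0.0112, so at α = 0.05 we reject H₀.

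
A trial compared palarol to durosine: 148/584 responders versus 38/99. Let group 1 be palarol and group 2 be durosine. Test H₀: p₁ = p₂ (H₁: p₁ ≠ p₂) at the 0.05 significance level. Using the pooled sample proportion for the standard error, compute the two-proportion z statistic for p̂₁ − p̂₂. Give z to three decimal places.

p̂₁ = 148/584 ≈ 0.253425, p̂₂ = 38/99 ≈ 0.383838.
Pooled p̂ = (148+38)/(584+99) = 186/683 = 0.272328.
SE = √(0.198165 × 0.0118133) = 0.048384.
z = (0.253425 − 0.383838)/0.048384 = -0.130413/0.048384 = -2.695.
p-value = 2·P(Z > 2.695) ≈ 0.0070, so at α = 0.05 we reject H₀.

z = -2.695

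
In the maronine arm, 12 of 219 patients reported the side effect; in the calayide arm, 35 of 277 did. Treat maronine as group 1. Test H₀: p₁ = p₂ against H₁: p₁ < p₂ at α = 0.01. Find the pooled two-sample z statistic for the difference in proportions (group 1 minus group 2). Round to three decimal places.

p̂₁ = 12/219 = 0.05479, p̂₂ = 35/277 = 0.12635.
Pooled p̂ = (12+35)/(219+277) = 47/496 = 0.09476.
SE = √(0.085779 × 0.00817632) = 0.02648.
z = (0.05479 − 0.12635)/0.02648 = -0.07156/0.02648 = -2.702.
p-value = P(Z < -2.702) ≈ 0.0034. With α = 0.01, reject H₀.

z = -2.702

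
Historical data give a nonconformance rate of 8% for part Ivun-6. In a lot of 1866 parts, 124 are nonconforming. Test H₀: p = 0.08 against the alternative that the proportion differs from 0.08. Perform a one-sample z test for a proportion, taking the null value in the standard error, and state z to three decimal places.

z = -2.157

p̂ = 124/1866 ≈ 0.066452.
Under H₀, SE = √(0.08·0.92/1866) = √(3.94427e-05) = 0.006280.
z = (0.066452 − 0.08)/0.006280 = -0.013548/0.006280 = -2.157.
p-value = 2·P(Z > 2.157) ≈ 0.0310.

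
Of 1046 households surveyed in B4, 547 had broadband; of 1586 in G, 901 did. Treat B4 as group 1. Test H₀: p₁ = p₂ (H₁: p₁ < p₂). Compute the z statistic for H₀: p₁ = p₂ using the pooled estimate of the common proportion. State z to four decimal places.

z = -2.2786

p̂₁ = 547/1046 ≈ 0.522945, p̂₂ = 901/1586 ≈ 0.568096.
Pooled p̂ = (547+901)/(1046+1586) = 1448/2632 = 0.550152.
SE = √(p̂(1−p̂)(1/n₁+1/n₂)) = √(0.550152·0.449848·0.00158654) = √(0.000392644) = 0.019815.
z = (0.522945 − 0.568096)/0.019815 = -0.045151/0.019815 = -2.2786.
p-value = P(Z < -2.279) ≈ 0.0113.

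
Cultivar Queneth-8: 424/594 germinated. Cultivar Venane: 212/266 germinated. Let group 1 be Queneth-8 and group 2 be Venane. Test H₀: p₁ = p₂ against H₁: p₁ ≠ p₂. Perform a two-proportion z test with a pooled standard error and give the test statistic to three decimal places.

p̂₁ = 424/594 = 0.71380, p̂₂ = 212/266 = 0.79699.
Pooled p̂ = (424+212)/(594+266) = 636/860 = 0.73953.
SE = √(p̂(1−p̂)(1/n₁+1/n₂)) = √(0.73953·0.26047·0.0054429) = √(0.00104843) = 0.03238.
z = (0.71380 − 0.79699)/0.03238 = -0.08319/0.03238 = -2.569.

z = -2.569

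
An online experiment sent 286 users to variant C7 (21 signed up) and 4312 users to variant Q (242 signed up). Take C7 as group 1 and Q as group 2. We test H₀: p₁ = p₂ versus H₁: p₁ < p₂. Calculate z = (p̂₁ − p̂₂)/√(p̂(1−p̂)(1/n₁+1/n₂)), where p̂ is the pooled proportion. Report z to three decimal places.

z = 1.220

p̂₁ = 21/286 ≈ 0.073427, p̂₂ = 242/4312 ≈ 0.056122.
Pooled p̂ = (21+242)/(286+4312) = 263/4598 = 0.057199.
SE = √(0.0539271 × 0.00372841) = 0.014180.
z = (0.073427 − 0.056122)/0.014180 = 0.017305/0.014180 = 1.220.
p-value = P(Z < 1.220) ≈ 0.8888.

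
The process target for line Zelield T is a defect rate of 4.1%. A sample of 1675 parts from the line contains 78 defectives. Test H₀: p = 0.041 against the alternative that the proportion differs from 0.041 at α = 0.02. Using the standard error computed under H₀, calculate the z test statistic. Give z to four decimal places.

z = 1.1491

p̂ = 78/1675 = 0.0465672.
SE = √(p₀(1−p₀)/n) = √(0.039319/1675) = 0.0048450.
z = (0.0465672 − 0.041)/0.0048450 = 0.0055672/0.0048450 = 1.1491.
Two-sided p-value ≈ 2·Φ(−1.149) = 0.2505, so at α = 0.02 we fail to reject H₀.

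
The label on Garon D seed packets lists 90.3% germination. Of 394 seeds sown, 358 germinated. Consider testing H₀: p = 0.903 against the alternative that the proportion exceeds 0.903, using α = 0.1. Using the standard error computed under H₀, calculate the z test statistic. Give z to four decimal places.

z = 0.3776

p̂ = 358/394 = 0.9086294.
Under H₀, SE = √(0.903·0.097/394) = √(0.000222312) = 0.0149101.
z = (0.9086294 − 0.903)/0.0149101 = 0.0056294/0.0149101 = 0.3776.
p-value = P(Z > 0.378) ≈ 0.3529. With α = 0.1, fail to reject H₀.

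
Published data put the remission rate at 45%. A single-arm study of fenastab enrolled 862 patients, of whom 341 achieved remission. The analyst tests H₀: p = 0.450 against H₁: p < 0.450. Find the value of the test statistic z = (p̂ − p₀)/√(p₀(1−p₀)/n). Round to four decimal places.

z = -3.2109

p̂ = 341/862 ≈ 0.395592.
Standard error under H₀: √(0.45×0.55/862) = 0.016945.
z = (0.395592 − 0.45)/0.016945 = -0.054408/0.016945 = -3.2109.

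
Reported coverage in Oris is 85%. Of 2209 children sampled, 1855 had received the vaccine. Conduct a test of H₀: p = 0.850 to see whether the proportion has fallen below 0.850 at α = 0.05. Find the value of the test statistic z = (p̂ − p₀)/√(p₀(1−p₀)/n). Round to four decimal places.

p̂ = 1855/2209 = 0.8397465.
Standard error under H₀: √(0.85×0.15/2209) = 0.0075973.
z = (0.8397465 − 0.85)/0.0075973 = -0.0102535/0.0075973 = -1.3496.
p-value = P(Z < -1.350) ≈ 0.0886; since p > α = 0.05, fail to reject H₀.

z = -1.3496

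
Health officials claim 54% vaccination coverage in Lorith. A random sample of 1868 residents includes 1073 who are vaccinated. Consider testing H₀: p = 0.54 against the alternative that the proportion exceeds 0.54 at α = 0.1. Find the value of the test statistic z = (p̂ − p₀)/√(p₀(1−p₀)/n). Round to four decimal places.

p̂ = 1073/1868 = 0.5744111.
SE = √(p₀(1−p₀)/n) = √(0.2484/1868) = 0.0115315.
z = (0.5744111 − 0.54)/0.0115315 = 0.0344111/0.0115315 = 2.9841.
p-value = P(Z > 2.984) ≈ 0.0014. With α = 0.1, reject H₀.

z = 2.9841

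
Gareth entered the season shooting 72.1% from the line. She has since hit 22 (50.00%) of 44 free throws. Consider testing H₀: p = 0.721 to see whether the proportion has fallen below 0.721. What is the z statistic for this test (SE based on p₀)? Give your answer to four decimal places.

z = -3.2685

p̂ = 22/44 ≈ 0.500000.
Under H₀, SE = √(0.721·0.279/44) = √(0.0045718) = 0.067615.
z = (0.500000 − 0.721)/0.067615 = -0.221000/0.067615 = -3.2685.
p-value = P(Z < -3.269) ≈ 0.0005.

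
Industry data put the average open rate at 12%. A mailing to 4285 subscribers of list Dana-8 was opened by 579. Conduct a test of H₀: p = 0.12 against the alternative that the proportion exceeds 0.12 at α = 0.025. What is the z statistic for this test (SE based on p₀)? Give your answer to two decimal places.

z = 3.05

p̂ = 579/4285 = 0.13512.
Under H₀, SE = √(0.12·0.88/4285) = √(2.46441e-05) = 0.00496.
z = (0.13512 − 0.12)/0.00496 = 0.01512/0.00496 = 3.05.
p-value = P(Z > 3.046) ≈ 0.0012. With α = 0.025, reject H₀.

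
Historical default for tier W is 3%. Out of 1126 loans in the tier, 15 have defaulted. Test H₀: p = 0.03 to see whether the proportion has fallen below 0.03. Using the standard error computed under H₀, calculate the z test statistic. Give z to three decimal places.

p̂ = 15/1126 = 0.013321.
Standard error under H₀: √(0.03×0.97/1126) = 0.005084.
z = (0.013321 − 0.03)/0.005084 = -0.016679/0.005084 = -3.281.
p-value = P(Z < -3.281) ≈ 0.0005.

z = -3.281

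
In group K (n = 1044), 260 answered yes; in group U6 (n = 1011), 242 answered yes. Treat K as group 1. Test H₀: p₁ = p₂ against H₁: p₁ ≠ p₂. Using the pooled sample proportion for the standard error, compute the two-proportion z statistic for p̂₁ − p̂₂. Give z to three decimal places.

p̂₁ = 260/1044 ≈ 0.24904, p̂₂ = 242/1011 ≈ 0.23937.
Pooled p̂ = (260+242)/(1044+1011) = 502/2055 = 0.24428.
SE = √(p̂(1−p̂)(1/n₁+1/n₂)) = √(0.24428·0.75572·0.00194697) = √(0.000359428) = 0.01896.
z = (0.24904 − 0.23937)/0.01896 = 0.00967/0.01896 = 0.510.
Two-sided p-value ≈ 2·Φ(−0.510) = 0.6098.

z = 0.510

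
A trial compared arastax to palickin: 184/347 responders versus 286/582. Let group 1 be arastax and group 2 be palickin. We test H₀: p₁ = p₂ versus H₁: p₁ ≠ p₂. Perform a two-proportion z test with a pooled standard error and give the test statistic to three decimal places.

p̂₁ = 184/347 = 0.53026, p̂₂ = 286/582 = 0.49141.
Pooled p̂ = (184+286)/(347+582) = 470/929 = 0.50592.
SE = √(0.249965 × 0.00460006) = 0.03391.
z = (0.53026 − 0.49141)/0.03391 = 0.03885/0.03391 = 1.146.

z = 1.146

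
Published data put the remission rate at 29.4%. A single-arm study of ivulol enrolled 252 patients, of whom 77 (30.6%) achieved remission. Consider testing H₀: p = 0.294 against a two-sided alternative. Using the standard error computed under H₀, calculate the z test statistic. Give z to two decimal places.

p̂ = 77/252 ≈ 0.3056.
SE = √(p₀(1−p₀)/n) = √(0.20756/252) = 0.0287.
z = (0.3056 − 0.294)/0.0287 = 0.0116/0.0287 = 0.40.
p-value = 2·P(Z > 0.403) ≈ 0.6872.

z = 0.40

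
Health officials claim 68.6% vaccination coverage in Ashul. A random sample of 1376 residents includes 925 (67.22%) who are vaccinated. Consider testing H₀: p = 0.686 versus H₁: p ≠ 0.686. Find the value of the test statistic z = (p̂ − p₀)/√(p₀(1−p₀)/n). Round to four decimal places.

z = -1.0999

p̂ = 925/1376 ≈ 0.672238.
Under H₀, SE = √(0.686·0.314/1376) = √(0.000156544) = 0.012512.
z = (0.672238 − 0.686)/0.012512 = -0.013762/0.012512 = -1.0999.
p-value = 2·P(Z > 1.100) ≈ 0.2714.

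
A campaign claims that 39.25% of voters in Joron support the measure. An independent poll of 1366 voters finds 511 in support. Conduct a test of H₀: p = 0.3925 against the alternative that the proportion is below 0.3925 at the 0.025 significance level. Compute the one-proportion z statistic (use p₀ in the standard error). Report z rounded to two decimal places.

z = -1.39

p̂ = 511/1366 ≈ 0.3741.
Under H₀, SE = √(0.3925·0.6075/1366) = √(0.000174556) = 0.0132.
z = (0.3741 − 0.3925)/0.0132 = -0.0184/0.0132 = -1.39.
p-value = P(Z < -1.394) ≈ 0.0817, so at α = 0.025 we fail to reject H₀.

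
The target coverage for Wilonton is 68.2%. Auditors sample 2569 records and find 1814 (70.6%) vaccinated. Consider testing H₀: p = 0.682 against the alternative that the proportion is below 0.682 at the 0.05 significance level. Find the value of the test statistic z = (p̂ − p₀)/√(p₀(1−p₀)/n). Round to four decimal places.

p̂ = 1814/2569 ≈ 0.706111.
Under H₀, SE = √(0.682·0.318/2569) = √(8.44204e-05) = 0.009188.
z = (0.706111 − 0.682)/0.009188 = 0.024111/0.009188 = 2.6242.
p-value = P(Z < 2.624) ≈ 0.9957; since p > α = 0.05, fail to reject H₀.

z = 2.6242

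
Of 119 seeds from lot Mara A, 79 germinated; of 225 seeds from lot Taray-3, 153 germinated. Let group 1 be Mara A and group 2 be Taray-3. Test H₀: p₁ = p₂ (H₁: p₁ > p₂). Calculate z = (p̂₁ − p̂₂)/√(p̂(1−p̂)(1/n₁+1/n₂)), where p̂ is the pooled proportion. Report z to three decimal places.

p̂₁ = 79/119 = 0.66387, p̂₂ = 153/225 = 0.68000.
Pooled p̂ = (79+153)/(119+225) = 232/344 = 0.67442.
SE = √(p̂(1−p̂)(1/n₁+1/n₂)) = √(0.67442·0.32558·0.0128478) = √(0.0028211) = 0.05311.
z = (0.66387 − 0.68000)/0.05311 = -0.01613/0.05311 = -0.304.

z = -0.304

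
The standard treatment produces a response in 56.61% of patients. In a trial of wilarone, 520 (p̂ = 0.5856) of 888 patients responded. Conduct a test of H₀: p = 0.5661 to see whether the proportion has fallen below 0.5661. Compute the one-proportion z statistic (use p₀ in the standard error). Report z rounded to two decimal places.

p̂ = 520/888 = 0.5856.
Standard error under H₀: √(0.5661×0.4339/888) = 0.0166.
z = (0.5856 − 0.5661)/0.0166 = 0.0195/0.0166 = 1.17.

z = 1.17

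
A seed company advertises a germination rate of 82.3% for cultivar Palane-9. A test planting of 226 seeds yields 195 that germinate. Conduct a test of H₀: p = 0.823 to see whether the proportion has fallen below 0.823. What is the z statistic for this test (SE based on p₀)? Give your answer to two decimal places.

z = 1.57

p̂ = 195/226 = 0.8628.
SE = √(p₀(1−p₀)/n) = √(0.14567/226) = 0.0254.
z = (0.8628 − 0.823)/0.0254 = 0.0398/0.0254 = 1.57.
p-value = P(Z < 1.569) ≈ 0.9417.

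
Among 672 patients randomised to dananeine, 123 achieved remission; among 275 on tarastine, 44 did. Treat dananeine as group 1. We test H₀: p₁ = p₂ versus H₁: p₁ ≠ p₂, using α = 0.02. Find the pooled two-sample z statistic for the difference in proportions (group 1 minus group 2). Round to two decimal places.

p̂₁ = 123/672 ≈ 0.1830, p̂₂ = 44/275 ≈ 0.1600.
Pooled p̂ = (123+44)/(672+275) = 167/947 = 0.1763.
SE = √(0.145248 × 0.00512446) = 0.0273.
z = (0.1830 − 0.1600)/0.0273 = 0.0230/0.0273 = 0.84.
Two-sided p-value ≈ 2·Φ(−0.844) = 0.3985, so at α = 0.02 we fail to reject H₀.

z = 0.84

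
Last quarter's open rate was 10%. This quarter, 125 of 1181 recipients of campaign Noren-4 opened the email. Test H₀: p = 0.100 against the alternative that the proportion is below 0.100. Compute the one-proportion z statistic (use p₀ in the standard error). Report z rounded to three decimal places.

p̂ = 125/1181 = 0.10584.
SE = √(p₀(1−p₀)/n) = √(0.09/1181) = 0.00873.
z = (0.10584 − 0.1)/0.00873 = 0.00584/0.00873 = 0.669.

z = 0.669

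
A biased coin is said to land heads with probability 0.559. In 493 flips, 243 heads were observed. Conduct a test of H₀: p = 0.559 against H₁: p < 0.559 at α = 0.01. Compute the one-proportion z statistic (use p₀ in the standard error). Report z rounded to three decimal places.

p̂ = 243/493 = 0.49290.
Under H₀, SE = √(0.559·0.441/493) = √(0.000500039) = 0.02236.
z = (0.49290 − 0.559)/0.02236 = -0.06610/0.02236 = -2.956.
p-value = P(Z < -2.956) ≈ 0.0016. With α = 0.01, reject H₀.

z = -2.956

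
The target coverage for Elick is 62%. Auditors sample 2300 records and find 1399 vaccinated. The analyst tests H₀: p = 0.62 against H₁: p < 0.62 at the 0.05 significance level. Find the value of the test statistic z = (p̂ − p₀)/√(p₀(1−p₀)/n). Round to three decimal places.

p̂ = 1399/2300 ≈ 0.60826.
SE = √(p₀(1−p₀)/n) = √(0.2356/2300) = 0.01012.
z = (0.60826 − 0.62)/0.01012 = -0.01174/0.01012 = -1.160.
p-value = P(Z < -1.160) ≈ 0.1230, so at α = 0.05 we fail to reject H₀.

z = -1.160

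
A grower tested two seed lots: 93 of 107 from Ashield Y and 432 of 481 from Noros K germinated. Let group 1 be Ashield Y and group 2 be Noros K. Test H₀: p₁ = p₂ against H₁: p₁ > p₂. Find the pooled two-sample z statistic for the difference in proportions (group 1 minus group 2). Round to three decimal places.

p̂₁ = 93/107 ≈ 0.86916, p̂₂ = 432/481 ≈ 0.89813.
Pooled p̂ = (93+432)/(107+481) = 525/588 = 0.89286.
SE = √(p̂(1−p̂)(1/n₁+1/n₂)) = √(0.89286·0.10714·0.0114248) = √(0.00109293) = 0.03306.
z = (0.86916 − 0.89813)/0.03306 = -0.02897/0.03306 = -0.876.
p-value = P(Z > -0.876) ≈ 0.8096.

z = -0.876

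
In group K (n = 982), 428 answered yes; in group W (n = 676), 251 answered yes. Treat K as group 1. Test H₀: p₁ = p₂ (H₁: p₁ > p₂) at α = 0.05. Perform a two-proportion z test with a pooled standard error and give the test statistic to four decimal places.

z = 2.6263

p̂₁ = 428/982 ≈ 0.435845, p̂₂ = 251/676 ≈ 0.371302.
Pooled p̂ = (428+251)/(982+676) = 679/1658 = 0.409530.
SE = √(0.241815 × 0.00249762) = 0.024576.
z = (0.435845 − 0.371302)/0.024576 = 0.064543/0.024576 = 2.6263.
p-value = P(Z > 2.626) ≈ 0.0043; since p < α = 0.05, reject H₀.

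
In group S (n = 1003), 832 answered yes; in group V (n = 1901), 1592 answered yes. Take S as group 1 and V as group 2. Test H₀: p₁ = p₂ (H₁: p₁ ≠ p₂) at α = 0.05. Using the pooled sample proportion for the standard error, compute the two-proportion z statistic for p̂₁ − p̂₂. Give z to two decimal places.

p̂₁ = 832/1003 ≈ 0.8295, p̂₂ = 1592/1901 ≈ 0.8375.
Pooled p̂ = (832+1592)/(1003+1901) = 2424/2904 = 0.8347.
SE = √(p̂(1−p̂)(1/n₁+1/n₂)) = √(0.8347·0.1653·0.00152305) = √(0.000210133) = 0.0145.
z = (0.8295 − 0.8375)/0.0145 = -0.0080/0.0145 = -0.55.
p-value = 2·P(Z > 0.548) ≈ 0.5838, so at α = 0.05 we fail to reject H₀.

z = -0.55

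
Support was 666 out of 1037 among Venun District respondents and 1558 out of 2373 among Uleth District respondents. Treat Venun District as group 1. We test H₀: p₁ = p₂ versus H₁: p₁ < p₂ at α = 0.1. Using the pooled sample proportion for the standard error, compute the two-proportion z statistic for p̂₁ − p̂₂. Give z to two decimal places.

z = -0.81

p̂₁ = 666/1037 ≈ 0.6422, p̂₂ = 1558/2373 ≈ 0.6566.
Pooled p̂ = (666+1558)/(1037+2373) = 2224/3410 = 0.6522.
SE = √(0.226835 × 0.00138573) = 0.0177.
z = (0.6422 − 0.6566)/0.0177 = -0.0144/0.0177 = -0.81.
p-value = P(Z < -0.807) ≈ 0.2097; since p > α = 0.1, fail to reject H₀.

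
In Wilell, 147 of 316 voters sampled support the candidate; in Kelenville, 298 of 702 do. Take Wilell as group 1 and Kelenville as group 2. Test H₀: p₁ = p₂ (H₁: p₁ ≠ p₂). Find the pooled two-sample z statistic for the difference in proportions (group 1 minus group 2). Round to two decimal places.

z = 1.21

p̂₁ = 147/316 ≈ 0.4652, p̂₂ = 298/702 ≈ 0.4245.
Pooled p̂ = (147+298)/(316+702) = 445/1018 = 0.4371.
SE = √(0.246048 × 0.00458906) = 0.0336.
z = (0.4652 − 0.4245)/0.0336 = 0.0407/0.0336 = 1.21.
Two-sided p-value ≈ 2·Φ(−1.211) = 0.2259.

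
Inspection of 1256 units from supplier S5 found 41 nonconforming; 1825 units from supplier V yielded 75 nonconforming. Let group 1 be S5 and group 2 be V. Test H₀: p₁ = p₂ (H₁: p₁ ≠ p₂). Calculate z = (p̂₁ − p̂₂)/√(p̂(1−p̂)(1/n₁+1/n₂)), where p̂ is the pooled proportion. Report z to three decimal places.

p̂₁ = 41/1256 ≈ 0.032643, p̂₂ = 75/1825 ≈ 0.041096.
Pooled p̂ = (41+75)/(1256+1825) = 116/3081 = 0.037650.
SE = √(p̂(1−p̂)(1/n₁+1/n₂)) = √(0.037650·0.962350·0.00134412) = √(4.87011e-05) = 0.006979.
z = (0.032643 − 0.041096)/0.006979 = -0.008453/0.006979 = -1.211.

z = -1.211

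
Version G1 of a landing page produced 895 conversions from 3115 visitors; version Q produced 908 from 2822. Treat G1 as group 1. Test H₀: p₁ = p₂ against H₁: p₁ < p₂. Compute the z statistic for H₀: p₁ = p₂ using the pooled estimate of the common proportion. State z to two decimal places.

p̂₁ = 895/3115 ≈ 0.2873, p̂₂ = 908/2822 ≈ 0.3218.
Pooled p̂ = (895+908)/(3115+2822) = 1803/5937 = 0.3037.
SE = √(0.211462 × 0.000675386) = 0.0120.
z = (0.2873 − 0.3218)/0.0120 = -0.0345/0.0120 = -2.88.

z = -2.88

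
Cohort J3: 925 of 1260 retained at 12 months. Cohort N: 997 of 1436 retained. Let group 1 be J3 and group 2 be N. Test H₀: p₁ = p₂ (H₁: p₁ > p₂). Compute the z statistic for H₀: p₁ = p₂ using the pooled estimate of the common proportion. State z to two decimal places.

z = 2.28

p̂₁ = 925/1260 ≈ 0.73413, p̂₂ = 997/1436 ≈ 0.69429.
Pooled p̂ = (925+997)/(1260+1436) = 1922/2696 = 0.71291.
SE = √(0.20467 × 0.00149003) = 0.01746.
z = (0.73413 − 0.69429)/0.01746 = 0.03984/0.01746 = 2.28.
p-value = P(Z > 2.281) ≈ 0.0113.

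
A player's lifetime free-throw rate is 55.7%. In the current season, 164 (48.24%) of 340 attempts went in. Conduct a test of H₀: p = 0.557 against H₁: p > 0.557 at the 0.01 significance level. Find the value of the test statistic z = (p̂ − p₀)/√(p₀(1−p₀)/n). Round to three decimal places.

p̂ = 164/340 ≈ 0.48235.
Standard error under H₀: √(0.557×0.443/340) = 0.02694.
z = (0.48235 − 0.557)/0.02694 = -0.07465/0.02694 = -2.771.
p-value = P(Z > -2.771) ≈ 0.9972; since p > α = 0.01, fail to reject H₀.

z = -2.771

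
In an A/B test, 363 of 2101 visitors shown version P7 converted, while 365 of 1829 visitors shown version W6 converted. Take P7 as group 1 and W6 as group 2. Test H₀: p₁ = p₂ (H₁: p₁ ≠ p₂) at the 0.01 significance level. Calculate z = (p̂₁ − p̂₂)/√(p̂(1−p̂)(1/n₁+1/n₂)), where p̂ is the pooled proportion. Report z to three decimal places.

p̂₁ = 363/2101 = 0.172775, p̂₂ = 365/1829 = 0.199563.
Pooled p̂ = (363+365)/(2101+1829) = 728/3930 = 0.185242.
SE = √(0.150927 × 0.00102271) = 0.012424.
z = (0.172775 − 0.199563)/0.012424 = -0.026788/0.012424 = -2.156.
Two-sided p-value ≈ 2·Φ(−2.156) = 0.0311; since p > α = 0.01, fail to reject H₀.

z = -2.156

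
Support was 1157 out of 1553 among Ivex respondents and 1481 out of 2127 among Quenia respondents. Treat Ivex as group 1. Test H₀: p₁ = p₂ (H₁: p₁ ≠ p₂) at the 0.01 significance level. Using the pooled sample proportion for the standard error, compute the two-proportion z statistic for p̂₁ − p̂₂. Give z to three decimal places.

z = 3.240

p̂₁ = 1157/1553 = 0.745010, p̂₂ = 1481/2127 = 0.696286.
Pooled p̂ = (1157+1481)/(1553+2127) = 2638/3680 = 0.716848.
SE = √(p̂(1−p̂)(1/n₁+1/n₂)) = √(0.716848·0.283152·0.00111406) = √(0.000226129) = 0.015038.
z = (0.745010 − 0.696286)/0.015038 = 0.048724/0.015038 = 3.240.
Two-sided p-value ≈ 2·Φ(−3.240) = 0.0012. With α = 0.01, reject H₀.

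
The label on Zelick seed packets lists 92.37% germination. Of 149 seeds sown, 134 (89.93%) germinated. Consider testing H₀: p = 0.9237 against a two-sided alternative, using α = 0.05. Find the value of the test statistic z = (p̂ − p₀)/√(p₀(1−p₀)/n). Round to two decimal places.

z = -1.12

p̂ = 134/149 ≈ 0.8993.
SE = √(p₀(1−p₀)/n) = √(0.070478/149) = 0.0217.
z = (0.8993 − 0.9237)/0.0217 = -0.0244/0.0217 = -1.12.
Two-sided p-value ≈ 2·Φ(−1.121) = 0.2625; since p > α = 0.05, fail to reject H₀.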